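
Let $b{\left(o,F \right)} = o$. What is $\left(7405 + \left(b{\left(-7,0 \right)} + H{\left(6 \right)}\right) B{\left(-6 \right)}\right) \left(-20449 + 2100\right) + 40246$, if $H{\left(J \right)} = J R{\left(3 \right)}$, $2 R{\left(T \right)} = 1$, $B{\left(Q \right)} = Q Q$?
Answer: $-133191843$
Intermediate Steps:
$B{\left(Q \right)} = Q^{2}$
$R{\left(T \right)} = \frac{1}{2}$ ($R{\left(T \right)} = \frac{1}{2} \cdot 1 = \frac{1}{2}$)
$H{\left(J \right)} = \frac{J}{2}$ ($H{\left(J \right)} = J \frac{1}{2} = \frac{J}{2}$)
$\left(7405 + \left(b{\left(-7,0 \right)} + H{\left(6 \right)}\right) B{\left(-6 \right)}\right) \left(-20449 + 2100\right) + 40246 = \left(7405 + \left(-7 + \frac{1}{2} \cdot 6\right) \left(-6\right)^{2}\right) \left(-20449 + 2100\right) + 40246 = \left(7405 + \left(-7 + 3\right) 36\right) \left(-18349\right) + 40246 = \left(7405 - 144\right) \left(-18349\right) + 40246 = 7261 \left(-18349\right) + 40246 = -133232089 + 40246 = -133191843$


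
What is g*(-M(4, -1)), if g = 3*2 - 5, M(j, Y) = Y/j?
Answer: ¼ ≈ 0.25000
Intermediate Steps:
g = 1 (g = 6 - 5 = 1)
g*(-M(4, -1)) = 1*(-(-1)/4) = 1*(-1*(-¼)) = 1*(¼) = ¼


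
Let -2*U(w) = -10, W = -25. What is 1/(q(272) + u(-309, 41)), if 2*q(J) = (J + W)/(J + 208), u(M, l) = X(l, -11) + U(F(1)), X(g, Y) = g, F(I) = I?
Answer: 960/44407 ≈ 0.021618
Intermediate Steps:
U(w) = 5 (U(w) = -1/2*(-10) = 5)
u(M, l) = 5 + l (u(M, l) = l + 5 = 5 + l)
q(J) = (-25 + J)/(2*(208 + J)) (q(J) = ((J - 25)/(J + 208))/2 = ((-25 + J)/(208 + J))/2 = (-25 + J)/(2*(208 + J)))
1/(q(272) + u(-309, 41)) = 1/((-25 + 272)/(2*(208 + 272)) + (5 + 41)) = 1/((1/2)*247/480 + 46) = 1/((1/2)*(1/480)*247 + 46) = 1/(247/960 + 46) = 1/(44407/960) = 960/44407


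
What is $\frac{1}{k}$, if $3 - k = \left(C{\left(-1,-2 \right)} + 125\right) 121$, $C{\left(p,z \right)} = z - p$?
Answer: $- \frac{1}{15001} \approx -6.6662 \cdot 10^{-5}$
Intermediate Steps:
$k = -15001$ ($k = 3 - \left(\left(-2 - -1\right) + 125\right) 121 = 3 - \left(\left(-2 + 1\right) + 125\right) 121 = 3 - \left(-1 + 125\right) 121 = 3 - 124 \cdot 121 = 3 - 15004 = -15001$)
$\frac{1}{k} = \frac{1}{-15001} = - \frac{1}{15001}$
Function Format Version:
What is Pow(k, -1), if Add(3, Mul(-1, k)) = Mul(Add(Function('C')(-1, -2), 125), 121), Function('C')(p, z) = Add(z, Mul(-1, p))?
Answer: Rational(-1, 15001) ≈ -6.6662e-5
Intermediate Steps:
k = -15001 (k = Add(3, Mul(-1, Mul(Add(Add(-2, Mul(-1, -1)), 125), 121))) = Add(3, Mul(-1, Mul(Add(Add(-2, 1), 125), 121))) = Add(3, Mul(-1, Mul(Add(-1, 125), 121))) = Add(3, Mul(-1, Mul(124, 121))) = Add(3, Mul(-1, 15004)) = Add(3, -15004) = -15001)
Pow(k, -1) = Pow(-15001, -1) = Rational(-1, 15001)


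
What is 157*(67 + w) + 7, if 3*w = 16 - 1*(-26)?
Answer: 12724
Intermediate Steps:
w = 14 (w = (16 - 1*(-26))/3 = (16 + 26)/3 = (⅓)*42 = 14)
157*(67 + w) + 7 = 157*(67 + 14) + 7 = 157*81 + 7 = 12717 + 7 = 12724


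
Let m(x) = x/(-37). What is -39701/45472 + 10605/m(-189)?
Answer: 29285759/14112 ≈ 2075.2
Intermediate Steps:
m(x) = -x/37 (m(x) = x*(-1/37) = -x/37)
-39701/45472 + 10605/m(-189) = -39701/45472 + 10605/((-1/37*(-189))) = -39701*1/45472 + 10605/(189/37) = -1369/1568 + 10605*(37/189) = -1369/1568 + 18685/9 = 29285759/14112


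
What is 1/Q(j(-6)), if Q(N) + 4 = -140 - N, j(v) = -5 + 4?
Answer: -1/143 ≈ -0.0069930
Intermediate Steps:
j(v) = -1
Q(N) = -144 - N (Q(N) = -4 + (-140 - N) = -144 - N)
1/Q(j(-6)) = 1/(-144 - 1*(-1)) = 1/(-144 + 1) = 1/(-143) = -1/143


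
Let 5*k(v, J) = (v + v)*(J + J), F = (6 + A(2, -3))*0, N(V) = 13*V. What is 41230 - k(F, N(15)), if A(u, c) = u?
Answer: 41230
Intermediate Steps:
F = 0 (F = (6 + 2)*0 = 8*0 = 0)
k(v, J) = 4*J*v/5 (k(v, J) = ((v + v)*(J + J))/5 = ((2*v)*(2*J))/5 = (4*J*v)/5 = 4*J*v/5)
41230 - k(F, N(15)) = 41230 - 4*13*15*0/5 = 41230 - 4*195*0/5 = 41230 - 1*0 = 41230 + 0 = 41230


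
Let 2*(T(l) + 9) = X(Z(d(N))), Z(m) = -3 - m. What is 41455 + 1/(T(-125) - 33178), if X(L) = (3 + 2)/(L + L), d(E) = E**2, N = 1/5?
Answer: 418238375411/10088973 ≈ 41455.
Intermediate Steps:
N = 1/5 ≈ 0.20000
X(L) = 5/(2*L) (X(L) = 5/((2*L)) = 5*(1/(2*L)) = 5/(2*L))
T(l) = -2861/304 (T(l) = -9 + (5/(2*(-3 - (1/5)**2)))/2 = -9 + (5/(2*(-3 - 1*1/25)))/2 = -9 + (5/(2*(-3 - 1/25)))/2 = -9 + (5/(2*(-76/25)))/2 = -9 + ((5/2)*(-25/76))/2 = -9 + (1/2)*(-125/152) = -9 - 125/304 = -2861/304)
41455 + 1/(T(-125) - 33178) = 41455 + 1/(-2861/304 - 33178) = 41455 + 1/(-10088973/304) = 41455 - 304/10088973 = 418238375411/10088973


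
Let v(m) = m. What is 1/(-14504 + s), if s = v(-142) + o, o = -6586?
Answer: -1/21232 ≈ -4.7099e-5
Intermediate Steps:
s = -6728 (s = -142 - 6586 = -6728)
1/(-14504 + s) = 1/(-14504 - 6728) = 1/(-21232) = -1/21232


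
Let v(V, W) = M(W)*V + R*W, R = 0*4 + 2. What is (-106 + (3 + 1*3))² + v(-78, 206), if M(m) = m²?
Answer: -3299596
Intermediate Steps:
R = 2 (R = 0 + 2 = 2)
v(V, W) = 2*W + V*W² (v(V, W) = W²*V + 2*W = V*W² + 2*W = 2*W + V*W²)
(-106 + (3 + 1*3))² + v(-78, 206) = (-106 + (3 + 1*3))² + 206*(2 - 78*206) = (-106 + (3 + 3))² + 206*(2 - 16068) = (-106 + 6)² + 206*(-16066) = (-100)² - 3309596 = 10000 - 3309596 = -3299596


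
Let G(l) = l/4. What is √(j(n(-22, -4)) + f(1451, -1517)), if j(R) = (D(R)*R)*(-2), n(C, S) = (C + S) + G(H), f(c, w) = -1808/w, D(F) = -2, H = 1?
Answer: I*√234290031/1517 ≈ 10.09*I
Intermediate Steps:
G(l) = l/4 (G(l) = l*(¼) = l/4)
n(C, S) = ¼ + C + S (n(C, S) = (C + S) + (¼)*1 = (C + S) + ¼ = ¼ + C + S)
j(R) = 4*R (j(R) = -2*R*(-2) = 4*R)
√(j(n(-22, -4)) + f(1451, -1517)) = √(4*(¼ - 22 - 4) - 1808/(-1517)) = √(4*(-103/4) - 1808*(-1/1517)) = √(-103 + 1808/1517) = √(-154443/1517) = I*√234290031/1517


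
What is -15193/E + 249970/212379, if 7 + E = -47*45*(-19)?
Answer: 6816620513/8532963462 ≈ 0.79886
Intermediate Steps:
E = 40178 (E = -7 - 47*45*(-19) = -7 - 2115*(-19) = -7 + 40185 = 40178)
-15193/E + 249970/212379 = -15193/40178 + 249970/212379 = 6816620513/8532963462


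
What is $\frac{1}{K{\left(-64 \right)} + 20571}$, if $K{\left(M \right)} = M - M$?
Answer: $\frac{1}{20571} \approx 4.8612 \cdot 10^{-5}$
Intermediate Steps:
$K{\left(M \right)} = 0$
$\frac{1}{K{\left(-64 \right)} + 20571} = \frac{1}{0 + 20571} = \frac{1}{20571}$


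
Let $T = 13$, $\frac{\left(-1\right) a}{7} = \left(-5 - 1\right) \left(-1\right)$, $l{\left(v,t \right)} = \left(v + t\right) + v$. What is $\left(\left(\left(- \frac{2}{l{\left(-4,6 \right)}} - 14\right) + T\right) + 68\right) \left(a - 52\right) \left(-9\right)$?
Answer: $57528$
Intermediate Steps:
$l{\left(v,t \right)} = t + 2 v$ ($l{\left(v,t \right)} = \left(t + v\right) + v = t + 2 v$)
$a = -42$ ($a = - 7 \left(-5 - 1\right) \left(-1\right) = - 7 \left(\left(-6\right) \left(-1\right)\right) = \left(-7\right) 6 = -42$)
$\left(\left(\left(- \frac{2}{l{\left(-4,6 \right)}} - 14\right) + T\right) + 68\right) \left(a - 52\right) \left(-9\right) = \left(\left(\left(- \frac{2}{6 + 2 \left(-4\right)} - 14\right) + 13\right) + 68\right) \left(-42 - 52\right) \left(-9\right) = \left(\left(\left(- \frac{2}{6 - 8} - 14\right) + 13\right) + 68\right) \left(-94\right) \left(-9\right) = \left(\left(\left(- \frac{2}{-2} - 14\right) + 13\right) + 68\right) \left(-94\right) \left(-9\right) = \left(\left(\left(\left(-2\right) \left(- \frac{1}{2}\right) - 14\right) + 13\right) + 68\right) \left(-94\right) \left(-9\right) = \left(\left(\left(1 - 14\right) + 13\right) + 68\right) \left(-94\right) \left(-9\right) = \left(\left(-13 + 13\right) + 68\right) \left(-94\right) \left(-9\right) = \left(0 + 68\right) \left(-94\right) \left(-9\right) = 68 \left(-94\right) \left(-9\right) = \left(-6392\right) \left(-9\right) = 57528$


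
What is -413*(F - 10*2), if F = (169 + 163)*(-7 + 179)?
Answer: -23575692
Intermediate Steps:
F = 57104 (F = 332*172 = 57104)
-413*(F - 10*2) = -413*(57104 - 10*2) = -413*(57104 - 20) = -413*57084 = -23575692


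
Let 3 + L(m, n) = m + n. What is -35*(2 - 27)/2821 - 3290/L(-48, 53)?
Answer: -662810/403 ≈ -1644.7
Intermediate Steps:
L(m, n) = -3 + m + n (L(m, n) = -3 + (m + n) = -3 + m + n)
-35*(2 - 27)/2821 - 3290/L(-48, 53) = -35*(2 - 27)/2821 - 3290/(-3 - 48 + 53) = -35*(-25)*(1/2821) - 3290/2 = 875*(1/2821) - 3290*½ = 125/403 - 1645 = -662810/403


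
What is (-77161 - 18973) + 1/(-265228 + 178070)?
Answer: -8378847173/87158 ≈ -96134.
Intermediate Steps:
(-77161 - 18973) + 1/(-265228 + 178070) = -96134 + 1/(-87158) = -96134 - 1/87158 = -8378847173/87158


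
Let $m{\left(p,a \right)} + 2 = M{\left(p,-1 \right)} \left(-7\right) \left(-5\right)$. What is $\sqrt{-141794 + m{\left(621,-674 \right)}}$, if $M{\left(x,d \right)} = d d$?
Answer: $i \sqrt{141761} \approx 376.51 i$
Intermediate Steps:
$M{\left(x,d \right)} = d^{2}$
$m{\left(p,a \right)} = 33$ ($m{\left(p,a \right)} = -2 + \left(-1\right)^{2} \left(-7\right) \left(-5\right) = -2 + 1 \left(-7\right) \left(-5\right) = -2 - -35 = -2 + 35 = 33$)
$\sqrt{-141794 + m{\left(621,-674 \right)}} = \sqrt{-141794 + 33} = \sqrt{-141761} = i \sqrt{141761}$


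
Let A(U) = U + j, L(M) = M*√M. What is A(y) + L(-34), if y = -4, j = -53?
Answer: -57 - 34*I*√34 ≈ -57.0 - 198.25*I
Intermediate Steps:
L(M) = M^(3/2)
A(U) = -53 + U (A(U) = U - 53 = -53 + U)
A(y) + L(-34) = (-53 - 4) + (-34)^(3/2) = -57 - 34*I*√34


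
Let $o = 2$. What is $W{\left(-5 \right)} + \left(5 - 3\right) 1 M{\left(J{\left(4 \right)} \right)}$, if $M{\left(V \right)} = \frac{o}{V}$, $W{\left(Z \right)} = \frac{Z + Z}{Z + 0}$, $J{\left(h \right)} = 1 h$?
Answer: $3$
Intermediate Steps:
$J{\left(h \right)} = h$
$W{\left(Z \right)} = 2$ ($W{\left(Z \right)} = \frac{2 Z}{Z} = 2$)
$M{\left(V \right)} = \frac{2}{V}$
$W{\left(-5 \right)} + \left(5 - 3\right) 1 M{\left(J{\left(4 \right)} \right)} = 2 + \left(5 - 3\right) 1 \cdot \frac{2}{4} = 2 + 2 \cdot 1 \cdot 2 \cdot \frac{1}{4} = 2 + 2 \cdot \frac{1}{2} = 2 + 1 = 3$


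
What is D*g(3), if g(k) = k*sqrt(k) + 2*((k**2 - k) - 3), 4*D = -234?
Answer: -351 - 351*sqrt(3)/2 ≈ -654.97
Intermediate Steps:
D = -117/2 (D = (1/4)*(-234) = -117/2 ≈ -58.500)
g(k) = -6 + k**(3/2) - 2*k + 2*k**2 (g(k) = k**(3/2) + 2*(-3 + k**2 - k) = k**(3/2) + (-6 - 2*k + 2*k**2) = -6 + k**(3/2) - 2*k + 2*k**2)
D*g(3) = -117*(-6 + 3**(3/2) - 2*3 + 2*3**2)/2 = -117*(-6 + 3*sqrt(3) - 6 + 2*9)/2 = -117*(-6 + 3*sqrt(3) - 6 + 18)/2 = -117*(6 + 3*sqrt(3))/2 = -351 - 351*sqrt(3)/2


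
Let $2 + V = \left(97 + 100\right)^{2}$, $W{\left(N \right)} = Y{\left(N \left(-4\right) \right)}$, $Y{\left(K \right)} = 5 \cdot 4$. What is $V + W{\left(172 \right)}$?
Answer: $38827$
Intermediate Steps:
$Y{\left(K \right)} = 20$
$W{\left(N \right)} = 20$
$V = 38807$ ($V = -2 + \left(97 + 100\right)^{2} = -2 + 197^{2} = -2 + 38809 = 38807$)
$V + W{\left(172 \right)} = 38807 + 20 = 38827$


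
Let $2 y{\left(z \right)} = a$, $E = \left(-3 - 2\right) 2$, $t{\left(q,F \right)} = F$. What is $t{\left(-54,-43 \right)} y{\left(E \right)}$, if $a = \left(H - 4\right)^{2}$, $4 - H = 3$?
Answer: $- \frac{387}{2} \approx -193.5$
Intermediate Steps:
$H = 1$ ($H = 4 - 3 = 1$)
$E = -10$ ($E = \left(-5\right) 2 = -10$)
$a = 9$ ($a = \left(1 - 4\right)^{2} = \left(-3\right)^{2} = 9$)
$y{\left(z \right)} = \frac{9}{2}$ ($y{\left(z \right)} = \frac{1}{2} \cdot 9 = \frac{9}{2}$)
$t{\left(-54,-43 \right)} y{\left(E \right)} = \left(-43\right) \frac{9}{2} = - \frac{387}{2}$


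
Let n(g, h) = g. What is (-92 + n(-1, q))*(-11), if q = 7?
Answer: 1023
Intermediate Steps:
(-92 + n(-1, q))*(-11) = (-92 - 1)*(-11) = -93*(-11) = 1023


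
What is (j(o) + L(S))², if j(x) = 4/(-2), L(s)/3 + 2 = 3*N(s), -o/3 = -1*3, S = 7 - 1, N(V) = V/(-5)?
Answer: 8836/25 ≈ 353.44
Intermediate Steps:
N(V) = -V/5 (N(V) = V*(-⅕) = -V/5)
S = 6
o = 9 (o = -(-3)*3 = -3*(-3) = 9)
L(s) = -6 - 9*s/5 (L(s) = -6 + 3*(3*(-s/5)) = -6 + 3*(-3*s/5) = -6 - 9*s/5)
j(x) = -2 (j(x) = 4*(-½) = -2)
(j(o) + L(S))² = (-2 + (-6 - 9/5*6))² = (-2 + (-6 - 54/5))² = (-2 - 84/5)² = (-94/5)² = 8836/25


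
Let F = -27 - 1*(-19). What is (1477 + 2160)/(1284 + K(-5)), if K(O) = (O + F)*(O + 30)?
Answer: 3637/959 ≈ 3.7925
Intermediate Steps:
F = -8 (F = -27 + 19 = -8)
K(O) = (-8 + O)*(30 + O) (K(O) = (O - 8)*(O + 30) = (-8 + O)*(30 + O))
(1477 + 2160)/(1284 + K(-5)) = (1477 + 2160)/(1284 + (-240 + (-5)**2 + 22*(-5))) = 3637/(1284 + (-240 + 25 - 110)) = 3637/(1284 - 325) = 3637/959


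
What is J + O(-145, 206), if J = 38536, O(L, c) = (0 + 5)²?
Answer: 38561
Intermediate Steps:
O(L, c) = 25 (O(L, c) = 5² = 25)
J + O(-145, 206) = 38536 + 25 = 38561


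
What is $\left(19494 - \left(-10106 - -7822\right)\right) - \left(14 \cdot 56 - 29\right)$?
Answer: $21023$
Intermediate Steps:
$\left(19494 - \left(-10106 - -7822\right)\right) - \left(14 \cdot 56 - 29\right) = \left(19494 - \left(-10106 + 7822\right)\right) - \left(784 - 29\right) = \left(19494 - -2284\right) - 755 = \left(19494 + 2284\right) - 755 = 21778 - 755 = 21023$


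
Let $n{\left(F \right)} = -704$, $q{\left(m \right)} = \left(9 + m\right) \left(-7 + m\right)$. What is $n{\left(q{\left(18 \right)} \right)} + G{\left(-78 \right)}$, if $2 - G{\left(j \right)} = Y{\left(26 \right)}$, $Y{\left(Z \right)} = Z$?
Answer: $-728$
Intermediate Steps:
$q{\left(m \right)} = \left(-7 + m\right) \left(9 + m\right)$
$G{\left(j \right)} = -24$ ($G{\left(j \right)} = 2 - 26 = -24$)
$n{\left(q{\left(18 \right)} \right)} + G{\left(-78 \right)} = -704 - 24 = -728$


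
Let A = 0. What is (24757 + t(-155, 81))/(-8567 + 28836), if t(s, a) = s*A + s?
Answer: 24602/20269 ≈ 1.2138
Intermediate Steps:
t(s, a) = s (t(s, a) = s*0 + s = 0 + s = s)
(24757 + t(-155, 81))/(-8567 + 28836) = (24757 - 155)/(-8567 + 28836) = 24602/20269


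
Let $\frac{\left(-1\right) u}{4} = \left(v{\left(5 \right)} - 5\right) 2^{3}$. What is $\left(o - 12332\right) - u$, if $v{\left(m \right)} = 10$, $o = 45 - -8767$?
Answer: $-3360$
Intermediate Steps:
$o = 8812$ ($o = 45 + 8767 = 8812$)
$u = -160$ ($u = - 4 \left(10 - 5\right) 2^{3} = - 4 \cdot 5 \cdot 8 = \left(-4\right) 40 = -160$)
$\left(o - 12332\right) - u = \left(8812 - 12332\right) - -160 = \left(8812 - 12332\right) + 160 = -3520 + 160 = -3360$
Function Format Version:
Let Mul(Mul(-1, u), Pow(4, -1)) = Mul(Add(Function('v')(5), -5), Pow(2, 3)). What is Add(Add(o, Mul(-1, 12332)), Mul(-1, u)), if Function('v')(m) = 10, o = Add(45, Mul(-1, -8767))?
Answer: -3360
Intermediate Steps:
o = 8812 (o = Add(45, 8767) = 8812)
u = -160 (u = Mul(-4, Mul(Add(10, -5), Pow(2, 3))) = Mul(-4, Mul(5, 8)) = Mul(-4, 40) = -160)
Add(Add(o, Mul(-1, 12332)), Mul(-1, u)) = Add(Add(8812, Mul(-1, 12332)), Mul(-1, -160)) = Add(Add(8812, -12332), 160) = Add(-3520, 160) = -3360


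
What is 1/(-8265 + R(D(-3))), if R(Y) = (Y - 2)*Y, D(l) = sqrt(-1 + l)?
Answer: -8269/68376377 + 4*I/68376377 ≈ -0.00012093 + 5.85e-8*I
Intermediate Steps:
R(Y) = Y*(-2 + Y) (R(Y) = (-2 + Y)*Y = Y*(-2 + Y))
1/(-8265 + R(D(-3))) = 1/(-8265 + sqrt(-1 - 3)*(-2 + sqrt(-1 - 3))) = 1/(-8265 + sqrt(-4)*(-2 + sqrt(-4))) = 1/(-8265 + (2*I)*(-2 + 2*I)) = 1/(-8265 + 2*I*(-2 + 2*I))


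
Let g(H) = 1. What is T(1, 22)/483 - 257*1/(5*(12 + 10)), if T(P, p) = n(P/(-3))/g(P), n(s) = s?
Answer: -372503/159390 ≈ -2.3371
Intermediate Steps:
T(P, p) = -P/3 (T(P, p) = (P/(-3))/1 = (P*(-⅓))*1 = -P/3*1 = -P/3)
T(1, 22)/483 - 257*1/(5*(12 + 10)) = -⅓*1/483 - 257*1/(5*(12 + 10)) = -⅓*1/483 - 257/(5*22) = -1/1449 - 257/110 = -372503/159390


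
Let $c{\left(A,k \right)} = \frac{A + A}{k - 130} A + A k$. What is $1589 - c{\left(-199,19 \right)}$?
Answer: $\frac{675272}{111} \approx 6083.5$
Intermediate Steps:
$c{\left(A,k \right)} = A k + \frac{2 A^{2}}{-130 + k}$ ($c{\left(A,k \right)} = \frac{2 A}{-130 + k} A + A k = \frac{2 A^{2}}{-130 + k} + A k = A k + \frac{2 A^{2}}{-130 + k}$)
$1589 - c{\left(-199,19 \right)} = 1589 - - \frac{199 \left(19^{2} - 2470 + 2 \left(-199\right)\right)}{-130 + 19} = 1589 - - \frac{199 \left(361 - 2470 - 398\right)}{-111} = 1589 - \left(-199\right) \left(- \frac{1}{111}\right) \left(-2507\right) = 1589 - - \frac{498893}{111} = 1589 + \frac{498893}{111} = \frac{675272}{111}$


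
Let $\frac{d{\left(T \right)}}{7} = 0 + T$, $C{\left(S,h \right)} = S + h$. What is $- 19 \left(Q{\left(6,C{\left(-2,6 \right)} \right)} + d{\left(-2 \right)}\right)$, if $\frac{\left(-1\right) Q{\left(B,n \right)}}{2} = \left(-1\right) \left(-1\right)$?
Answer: $304$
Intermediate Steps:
$d{\left(T \right)} = 7 T$ ($d{\left(T \right)} = 7 \left(0 + T\right) = 7 T$)
$Q{\left(B,n \right)} = -2$ ($Q{\left(B,n \right)} = - 2 \left(\left(-1\right) \left(-1\right)\right) = \left(-2\right) 1 = -2$)
$- 19 \left(Q{\left(6,C{\left(-2,6 \right)} \right)} + d{\left(-2 \right)}\right) = - 19 \left(-2 + 7 \left(-2\right)\right) = - 19 \left(-2 - 14\right) = \left(-19\right) \left(-16\right) = 304$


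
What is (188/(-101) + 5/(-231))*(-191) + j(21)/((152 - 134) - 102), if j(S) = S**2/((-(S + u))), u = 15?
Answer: 44771229/124432 ≈ 359.80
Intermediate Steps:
j(S) = S**2/(-15 - S) (j(S) = S**2/((-(S + 15))) = S**2/((-(15 + S))) = S**2/(-15 - S))
(188/(-101) + 5/(-231))*(-191) + j(21)/((152 - 134) - 102) = (188/(-101) + 5/(-231))*(-191) + (-1*21**2/(15 + 21))/((152 - 134) - 102) = (188*(-1/101) + 5*(-1/231))*(-191) + (-1*441/36)/(18 - 102) = (-188/101 - 5/231)*(-191) - 1*441*1/36/(-84) = -43933/23331*(-191) - 49/4*(-1/84) = 8391203/23331 + 7/48 = 44771229/124432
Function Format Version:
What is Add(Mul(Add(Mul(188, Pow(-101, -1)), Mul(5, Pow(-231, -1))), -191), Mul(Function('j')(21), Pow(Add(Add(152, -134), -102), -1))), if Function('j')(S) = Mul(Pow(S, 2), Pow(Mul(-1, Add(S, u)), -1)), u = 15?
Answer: Rational(44771229, 124432) ≈ 359.80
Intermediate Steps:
Function('j')(S) = Mul(Pow(S, 2), Pow(Add(-15, Mul(-1, S)), -1)) (Function('j')(S) = Mul(Pow(S, 2), Pow(Mul(-1, Add(S, 15)), -1)) = Mul(Pow(S, 2), Pow(Mul(-1, Add(15, S)), -1)) = Mul(Pow(S, 2), Pow(Add(-15, Mul(-1, S)), -1)))
Add(Mul(Add(Mul(188, Pow(-101, -1)), Mul(5, Pow(-231, -1))), -191), Mul(Function('j')(21), Pow(Add(Add(152, -134), -102), -1))) = Add(Mul(Add(Mul(188, Pow(-101, -1)), Mul(5, Pow(-231, -1))), -191), Mul(Mul(-1, Pow(21, 2), Pow(Add(15, 21), -1)), Pow(Add(Add(152, -134), -102), -1))) = Add(Mul(Add(Mul(188, Rational(-1, 101)), Mul(5, Rational(-1, 231))), -191), Mul(Mul(-1, 441, Pow(36, -1)), Pow(Add(18, -102), -1))) = Add(Mul(Add(Rational(-188, 101), Rational(-5, 231)), -191), Mul(Mul(-1, 441, Rational(1, 36)), Pow(-84, -1))) = Add(Mul(Rational(-43933, 23331), -191), Mul(Rational(-49, 4), Rational(-1, 84))) = Add(Rational(8391203, 23331), Rational(7, 48)) = Rational(44771229, 124432)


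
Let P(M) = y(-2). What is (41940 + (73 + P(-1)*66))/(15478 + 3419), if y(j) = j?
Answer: 41881/18897 ≈ 2.2163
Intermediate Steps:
P(M) = -2
(41940 + (73 + P(-1)*66))/(15478 + 3419) = (41940 + (73 - 2*66))/(15478 + 3419) = (41940 + (73 - 132))/18897 = (41940 - 59)*(1/18897) = 41881*(1/18897) = 41881/18897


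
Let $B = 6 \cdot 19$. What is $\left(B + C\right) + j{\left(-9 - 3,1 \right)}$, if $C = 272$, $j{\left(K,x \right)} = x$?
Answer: $387$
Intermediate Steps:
$B = 114$
$\left(B + C\right) + j{\left(-9 - 3,1 \right)} = \left(114 + 272\right) + 1 = 386 + 1 = 387$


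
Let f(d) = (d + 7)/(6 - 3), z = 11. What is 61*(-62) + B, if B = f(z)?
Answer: -3776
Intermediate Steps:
f(d) = 7/3 + d/3 (f(d) = (7 + d)/3 = (7 + d)*(1/3) = 7/3 + d/3)
B = 6 (B = 7/3 + (1/3)*11 = 7/3 + 11/3 = 6)
61*(-62) + B = 61*(-62) + 6 = -3782 + 6 = -3776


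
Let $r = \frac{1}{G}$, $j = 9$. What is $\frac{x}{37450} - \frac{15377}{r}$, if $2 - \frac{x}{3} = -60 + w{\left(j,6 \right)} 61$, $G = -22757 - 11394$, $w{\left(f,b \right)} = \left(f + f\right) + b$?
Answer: $\frac{9833245130972}{18725} \approx 5.2514 \cdot 10^{8}$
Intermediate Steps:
$w{\left(f,b \right)} = b + 2 f$ ($w{\left(f,b \right)} = 2 f + b = b + 2 f$)
$G = -34151$ ($G = -22757 - 11394 = -34151$)
$r = - \frac{1}{34151}$ ($r = \frac{1}{-34151} = - \frac{1}{34151} \approx -2.9282 \cdot 10^{-5}$)
$x = -4206$ ($x = 6 - 3 \left(-60 + \left(6 + 2 \cdot 9\right) 61\right) = 6 - 3 \left(-60 + \left(6 + 18\right) 61\right) = 6 - 3 \left(-60 + 24 \cdot 61\right) = 6 - 3 \left(-60 + 1464\right) = 6 - 4212 = -4206$)
$\frac{x}{37450} - \frac{15377}{r} = - \frac{4206}{37450} - \frac{15377}{- \frac{1}{34151}} = \left(-4206\right) \frac{1}{37450} - -525139927 = - \frac{2103}{18725} + 525139927 = \frac{9833245130972}{18725}$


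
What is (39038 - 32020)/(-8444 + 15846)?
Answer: 3509/3701 ≈ 0.94812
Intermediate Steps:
(39038 - 32020)/(-8444 + 15846) = 7018/7402 = 7018*(1/7402) = 3509/3701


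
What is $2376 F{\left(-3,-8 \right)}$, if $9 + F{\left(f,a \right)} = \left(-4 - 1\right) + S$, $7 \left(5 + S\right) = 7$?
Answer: $-42768$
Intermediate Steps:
$S = -4$ ($S = -5 + \frac{1}{7} \cdot 7 = -5 + 1 = -4$)
$F{\left(f,a \right)} = -18$ ($F{\left(f,a \right)} = -9 - 9 = -18$)
$2376 F{\left(-3,-8 \right)} = 2376 \left(-18\right) = -42768$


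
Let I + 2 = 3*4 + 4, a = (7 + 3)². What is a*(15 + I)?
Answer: 2900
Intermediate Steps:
a = 100 (a = 10² = 100)
I = 14 (I = -2 + (3*4 + 4) = -2 + (12 + 4) = -2 + 16 = 14)
a*(15 + I) = 100*(15 + 14) = 100*29 = 2900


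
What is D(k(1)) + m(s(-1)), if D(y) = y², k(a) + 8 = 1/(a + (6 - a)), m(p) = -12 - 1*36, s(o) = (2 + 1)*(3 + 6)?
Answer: 481/36 ≈ 13.361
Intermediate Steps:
s(o) = 27 (s(o) = 3*9 = 27)
m(p) = -48 (m(p) = -12 - 36 = -48)
k(a) = -47/6 (k(a) = -8 + 1/(a + (6 - a)) = -8 + 1/6 = -8 + ⅙ = -47/6)
D(k(1)) + m(s(-1)) = (-47/6)² - 48 = 2209/36 - 48 = 481/36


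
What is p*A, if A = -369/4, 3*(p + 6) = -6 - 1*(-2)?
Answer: 1353/2 ≈ 676.50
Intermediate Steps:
p = -22/3 (p = -6 + (-6 - 1*(-2))/3 = -6 + (-6 + 2)/3 = -6 + (⅓)*(-4) = -6 - 4/3 = -22/3 ≈ -7.3333)
A = -369/4 (A = -369*¼ = -369/4 ≈ -92.250)
p*A = -22/3*(-369/4) = 1353/2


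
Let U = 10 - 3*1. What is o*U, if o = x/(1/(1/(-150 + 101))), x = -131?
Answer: 131/7 ≈ 18.714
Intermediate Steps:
U = 7 (U = 10 - 3 = 7)
o = 131/49 (o = -131/(-150 + 101) = -131/(-49) = -131*(-1/49) = 131/49 ≈ 2.6735)
o*U = (131/49)*7 = 131/7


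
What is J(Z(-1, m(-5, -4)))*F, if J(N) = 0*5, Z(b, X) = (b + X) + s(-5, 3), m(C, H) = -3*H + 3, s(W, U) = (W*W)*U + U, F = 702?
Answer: 0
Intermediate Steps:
s(W, U) = U + U*W**2 (s(W, U) = W**2*U + U = U*W**2 + U = U + U*W**2)
m(C, H) = 3 - 3*H
Z(b, X) = 78 + X + b (Z(b, X) = (b + X) + 3*(1 + (-5)**2) = (X + b) + 3*(1 + 25) = (X + b) + 3*26 = (X + b) + 78 = 78 + X + b)
J(N) = 0
J(Z(-1, m(-5, -4)))*F = 0*702 = 0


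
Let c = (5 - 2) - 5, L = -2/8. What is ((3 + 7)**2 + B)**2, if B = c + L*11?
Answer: 145161/16 ≈ 9072.6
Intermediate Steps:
L = -1/4 (L = -2*1/8 = -1/4 ≈ -0.25000)
c = -2 (c = 3 - 5 = -2)
B = -19/4 (B = -2 - 1/4*11 = -2 - 11/4 = -19/4 ≈ -4.7500)
((3 + 7)**2 + B)**2 = ((3 + 7)**2 - 19/4)**2 = (10**2 - 19/4)**2 = (100 - 19/4)**2 = (381/4)**2 = 145161/16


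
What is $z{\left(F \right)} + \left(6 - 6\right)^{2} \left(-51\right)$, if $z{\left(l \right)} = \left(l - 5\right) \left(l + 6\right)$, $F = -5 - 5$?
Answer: $60$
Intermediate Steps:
$F = -10$ ($F = -5 - 5 = -10$)
$z{\left(l \right)} = \left(-5 + l\right) \left(6 + l\right)$
$z{\left(F \right)} + \left(6 - 6\right)^{2} \left(-51\right) = \left(-30 - 10 + \left(-10\right)^{2}\right) + \left(6 - 6\right)^{2} \left(-51\right) = \left(-30 - 10 + 100\right) + 0^{2} \left(-51\right) = 60 + 0 \left(-51\right) = 60 + 0 = 60$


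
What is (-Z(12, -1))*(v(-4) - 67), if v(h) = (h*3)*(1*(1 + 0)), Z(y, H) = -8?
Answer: -632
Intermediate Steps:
v(h) = 3*h (v(h) = (3*h)*(1*1) = (3*h)*1 = 3*h)
(-Z(12, -1))*(v(-4) - 67) = (-1*(-8))*(3*(-4) - 67) = 8*(-12 - 67) = 8*(-79) = -632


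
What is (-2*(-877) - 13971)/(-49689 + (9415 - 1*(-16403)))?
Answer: 12217/23871 ≈ 0.51179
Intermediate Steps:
(-2*(-877) - 13971)/(-49689 + (9415 - 1*(-16403))) = (1754 - 13971)/(-49689 + (9415 + 16403)) = -12217/(-49689 + 25818) = -12217/(-23871) = -12217*(-1/23871) = 12217/23871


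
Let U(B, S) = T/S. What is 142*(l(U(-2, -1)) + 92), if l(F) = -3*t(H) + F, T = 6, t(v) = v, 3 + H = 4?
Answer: 11786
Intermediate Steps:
H = 1 (H = -3 + 4 = 1)
U(B, S) = 6/S
l(F) = -3 + F (l(F) = -3*1 + F = -3 + F)
142*(l(U(-2, -1)) + 92) = 142*((-3 + 6/(-1)) + 92) = 142*((-3 + 6*(-1)) + 92) = 142*((-3 - 6) + 92) = 142*(-9 + 92) = 142*83 = 11786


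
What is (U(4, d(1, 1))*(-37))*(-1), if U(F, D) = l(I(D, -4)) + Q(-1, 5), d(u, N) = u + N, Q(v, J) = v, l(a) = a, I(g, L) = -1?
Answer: -74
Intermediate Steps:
d(u, N) = N + u
U(F, D) = -2 (U(F, D) = -1 - 1 = -2)
(U(4, d(1, 1))*(-37))*(-1) = -2*(-37)*(-1) = 74*(-1) = -74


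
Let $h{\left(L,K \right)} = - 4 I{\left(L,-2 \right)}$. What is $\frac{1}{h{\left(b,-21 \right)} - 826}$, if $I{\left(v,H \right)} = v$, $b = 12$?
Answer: $- \frac{1}{874} \approx -0.0011442$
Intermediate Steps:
$h{\left(L,K \right)} = - 4 L$
$\frac{1}{h{\left(b,-21 \right)} - 826} = \frac{1}{\left(-4\right) 12 - 826} = \frac{1}{-48 - 826} = \frac{1}{-874} = - \frac{1}{874}$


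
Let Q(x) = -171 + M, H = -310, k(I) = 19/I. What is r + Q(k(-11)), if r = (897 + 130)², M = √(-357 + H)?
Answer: 1054558 + I*√667 ≈ 1.0546e+6 + 25.826*I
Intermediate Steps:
M = I*√667 (M = √(-357 - 310) = √(-667) = I*√667 ≈ 25.826*I)
Q(x) = -171 + I*√667
r = 1054729 (r = 1027² = 1054729)
r + Q(k(-11)) = 1054729 + (-171 + I*√667) = 1054558 + I*√667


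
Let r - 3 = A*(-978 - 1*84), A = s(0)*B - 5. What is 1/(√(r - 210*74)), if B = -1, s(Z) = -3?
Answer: -I*√13413/13413 ≈ -0.0086345*I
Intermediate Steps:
A = -2 (A = -3*(-1) - 5 = 3 - 5 = -2)
r = 2127 (r = 3 - 2*(-978 - 1*84) = 3 - 2*(-978 - 84) = 3 - 2*(-1062) = 3 + 2124 = 2127)
1/(√(r - 210*74)) = 1/(√(2127 - 210*74)) = 1/(√(2127 - 15540)) = 1/(√(-13413)) = 1/(I*√13413) = -I*√13413/13413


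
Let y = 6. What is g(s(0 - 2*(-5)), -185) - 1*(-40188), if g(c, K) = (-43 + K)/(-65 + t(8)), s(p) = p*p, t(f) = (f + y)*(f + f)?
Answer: 2129888/53 ≈ 40187.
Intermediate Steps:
t(f) = 2*f*(6 + f) (t(f) = (f + 6)*(f + f) = (6 + f)*(2*f) = 2*f*(6 + f))
s(p) = p²
g(c, K) = -43/159 + K/159 (g(c, K) = (-43 + K)/(-65 + 2*8*(6 + 8)) = (-43 + K)/(-65 + 2*8*14) = (-43 + K)/(-65 + 224) = (-43 + K)/159 = (-43 + K)*(1/159) = -43/159 + K/159)
g(s(0 - 2*(-5)), -185) - 1*(-40188) = (-43/159 + (1/159)*(-185)) - 1*(-40188) = (-43/159 - 185/159) + 40188 = -76/53 + 40188 = 2129888/53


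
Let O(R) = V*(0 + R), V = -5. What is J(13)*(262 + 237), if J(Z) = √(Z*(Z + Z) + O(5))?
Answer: 499*√313 ≈ 8828.2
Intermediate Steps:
O(R) = -5*R (O(R) = -5*(0 + R) = -5*R)
J(Z) = √(-25 + 2*Z²) (J(Z) = √(Z*(Z + Z) - 5*5) = √(Z*(2*Z) - 25) = √(2*Z² - 25) = √(-25 + 2*Z²))
J(13)*(262 + 237) = √(-25 + 2*13²)*(262 + 237) = √(-25 + 2*169)*499 = √(-25 + 338)*499 = √313*499 = 499*√313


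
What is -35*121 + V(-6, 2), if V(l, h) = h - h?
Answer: -4235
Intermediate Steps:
V(l, h) = 0
-35*121 + V(-6, 2) = -35*121 + 0 = -4235 + 0 = -4235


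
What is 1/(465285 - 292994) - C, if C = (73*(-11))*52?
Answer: 7194182997/172291 ≈ 41756.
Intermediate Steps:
C = -41756 (C = -803*52 = -41756)
1/(465285 - 292994) - C = 1/(465285 - 292994) - 1*(-41756) = 1/172291 + 41756 = 7194182997/172291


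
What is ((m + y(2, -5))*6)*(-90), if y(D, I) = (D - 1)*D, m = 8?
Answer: -5400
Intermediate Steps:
y(D, I) = D*(-1 + D) (y(D, I) = (-1 + D)*D = D*(-1 + D))
((m + y(2, -5))*6)*(-90) = ((8 + 2*(-1 + 2))*6)*(-90) = ((8 + 2*1)*6)*(-90) = ((8 + 2)*6)*(-90) = (10*6)*(-90) = 60*(-90) = -5400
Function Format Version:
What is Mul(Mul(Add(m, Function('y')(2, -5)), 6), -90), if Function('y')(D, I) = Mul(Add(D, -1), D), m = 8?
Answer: -5400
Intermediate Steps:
Function('y')(D, I) = Mul(D, Add(-1, D)) (Function('y')(D, I) = Mul(Add(-1, D), D) = Mul(D, Add(-1, D)))
Mul(Mul(Add(m, Function('y')(2, -5)), 6), -90) = Mul(Mul(Add(8, Mul(2, Add(-1, 2))), 6), -90) = Mul(Mul(Add(8, Mul(2, 1)), 6), -90) = Mul(Mul(Add(8, 2), 6), -90) = Mul(Mul(10, 6), -90) = Mul(60, -90) = -5400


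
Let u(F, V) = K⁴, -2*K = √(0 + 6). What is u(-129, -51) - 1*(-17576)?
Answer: 70313/4 ≈ 17578.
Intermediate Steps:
K = -√6/2 (K = -√(0 + 6)/2 = -√6/2 ≈ -1.2247)
u(F, V) = 9/4 (u(F, V) = (-√6/2)⁴ = 9/4)
u(-129, -51) - 1*(-17576) = 9/4 - 1*(-17576) = 9/4 + 17576 = 70313/4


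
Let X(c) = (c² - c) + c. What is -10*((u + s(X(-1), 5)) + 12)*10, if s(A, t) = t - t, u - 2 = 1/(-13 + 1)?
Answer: -4175/3 ≈ -1391.7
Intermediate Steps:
u = 23/12 (u = 2 + 1/(-13 + 1) = 2 + 1/(-12) = 2 - 1/12 = 23/12 ≈ 1.9167)
X(c) = c²
s(A, t) = 0
-10*((u + s(X(-1), 5)) + 12)*10 = -10*((23/12 + 0) + 12)*10 = -10*(23/12 + 12)*10 = -10*167/12*10 = -835/6*10 = -4175/3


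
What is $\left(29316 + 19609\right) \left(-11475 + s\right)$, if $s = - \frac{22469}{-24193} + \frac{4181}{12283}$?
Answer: $- \frac{166812914559232625}{297162619} \approx -5.6135 \cdot 10^{8}$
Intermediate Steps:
$s = \frac{377137660}{297162619}$ ($s = \left(-22469\right) \left(- \frac{1}{24193}\right) + 4181 \cdot \frac{1}{12283} = \frac{22469}{24193} + \frac{4181}{12283} = \frac{377137660}{297162619} \approx 1.2691$)
$\left(29316 + 19609\right) \left(-11475 + s\right) = \left(29316 + 19609\right) \left(-11475 + \frac{377137660}{297162619}\right) = 48925 \left(- \frac{3409563915365}{297162619}\right) = - \frac{166812914559232625}{297162619}$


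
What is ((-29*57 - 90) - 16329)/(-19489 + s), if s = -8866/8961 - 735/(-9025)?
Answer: 73076865390/78810390677 ≈ 0.92725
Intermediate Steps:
s = -14685863/16174605 (s = -8866*1/8961 - 735*(-1/9025) = -8866/8961 + 147/1805 = -14685863/16174605 ≈ -0.90796)
((-29*57 - 90) - 16329)/(-19489 + s) = ((-29*57 - 90) - 16329)/(-19489 - 14685863/16174605) = ((-1653 - 90) - 16329)/(-315241562708/16174605) = (-1743 - 16329)*(-16174605/315241562708) = -18072*(-16174605/315241562708) = 73076865390/78810390677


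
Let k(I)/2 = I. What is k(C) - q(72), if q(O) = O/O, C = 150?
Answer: 299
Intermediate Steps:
k(I) = 2*I
q(O) = 1
k(C) - q(72) = 2*150 - 1*1 = 300 - 1 = 299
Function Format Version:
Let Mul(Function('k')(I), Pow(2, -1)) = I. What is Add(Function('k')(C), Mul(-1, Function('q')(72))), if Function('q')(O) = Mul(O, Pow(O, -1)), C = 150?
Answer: 299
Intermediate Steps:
Function('k')(I) = Mul(2, I)
Function('q')(O) = 1
Add(Function('k')(C), Mul(-1, Function('q')(72))) = Add(Mul(2, 150), Mul(-1, 1)) = Add(300, -1) = 299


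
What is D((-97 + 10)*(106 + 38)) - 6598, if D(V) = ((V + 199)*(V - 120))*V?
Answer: -1953581147974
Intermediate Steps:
D(V) = V*(-120 + V)*(199 + V) (D(V) = ((199 + V)*(-120 + V))*V = ((-120 + V)*(199 + V))*V = V*(-120 + V)*(199 + V))
D((-97 + 10)*(106 + 38)) - 6598 = ((-97 + 10)*(106 + 38))*(-23880 + ((-97 + 10)*(106 + 38))² + 79*((-97 + 10)*(106 + 38))) - 6598 = (-87*144)*(-23880 + (-87*144)² + 79*(-87*144)) - 6598 = -12528*(-23880 + (-12528)² + 79*(-12528)) - 6598 = -12528*(-23880 + 156950784 - 989712) - 6598 = -12528*155937192 - 6598 = -1953581141376 - 6598 = -1953581147974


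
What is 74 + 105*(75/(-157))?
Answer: 3743/157 ≈ 23.841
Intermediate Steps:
74 + 105*(75/(-157)) = 74 + 105*(75*(-1/157)) = 74 + 105*(-75/157) = 74 - 7875/157 = 3743/157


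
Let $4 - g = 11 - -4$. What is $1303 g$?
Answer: $-14333$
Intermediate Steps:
$g = -11$ ($g = 4 - \left(11 - -4\right) = 4 - \left(11 + 4\right) = 4 - 15 = -11$)
$1303 g = 1303 \left(-11\right) = -14333$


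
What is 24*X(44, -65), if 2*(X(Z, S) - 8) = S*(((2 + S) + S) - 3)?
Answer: 102372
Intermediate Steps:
X(Z, S) = 8 + S*(-1 + 2*S)/2 (X(Z, S) = 8 + (S*(((2 + S) + S) - 3))/2 = 8 + (S*((2 + 2*S) - 3))/2 = 8 + (S*(-1 + 2*S))/2 = 8 + S*(-1 + 2*S)/2)
24*X(44, -65) = 24*(8 + (-65)² - ½*(-65)) = 24*(8 + 4225 + 65/2) = 24*(8531/2) = 102372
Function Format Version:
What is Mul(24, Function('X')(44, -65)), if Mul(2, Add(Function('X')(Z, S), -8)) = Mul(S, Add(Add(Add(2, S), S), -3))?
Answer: 102372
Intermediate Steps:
Function('X')(Z, S) = Add(8, Mul(Rational(1, 2), S, Add(-1, Mul(2, S)))) (Function('X')(Z, S) = Add(8, Mul(Rational(1, 2), Mul(S, Add(Add(Add(2, S), S), -3)))) = Add(8, Mul(Rational(1, 2), Mul(S, Add(Add(2, Mul(2, S)), -3)))) = Add(8, Mul(Rational(1, 2), Mul(S, Add(-1, Mul(2, S))))) = Add(8, Mul(Rational(1, 2), S, Add(-1, Mul(2, S)))))
Mul(24, Function('X')(44, -65)) = Mul(24, Add(8, Pow(-65, 2), Mul(Rational(-1, 2), -65))) = Mul(24, Add(8, 4225, Rational(65, 2))) = Mul(24, Rational(8531, 2)) = 102372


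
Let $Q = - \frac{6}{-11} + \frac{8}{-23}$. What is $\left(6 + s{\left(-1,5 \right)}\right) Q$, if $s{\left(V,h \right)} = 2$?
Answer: $\frac{400}{253} \approx 1.581$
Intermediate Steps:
$Q = \frac{50}{253}$ ($Q = \left(-6\right) \left(- \frac{1}{11}\right) + 8 \left(- \frac{1}{23}\right) = \frac{6}{11} - \frac{8}{23} = \frac{50}{253} \approx 0.19763$)
$\left(6 + s{\left(-1,5 \right)}\right) Q = \left(6 + 2\right) \frac{50}{253} = 8 \cdot \frac{50}{253} = \frac{400}{253}$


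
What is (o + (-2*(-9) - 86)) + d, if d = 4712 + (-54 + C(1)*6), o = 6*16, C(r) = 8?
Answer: 4734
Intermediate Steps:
o = 96
d = 4706 (d = 4712 + (-54 + 8*6) = 4712 + (-54 + 48) = 4712 - 6 = 4706)
(o + (-2*(-9) - 86)) + d = (96 + (-2*(-9) - 86)) + 4706 = (96 + (18 - 86)) + 4706 = (96 - 68) + 4706 = 28 + 4706 = 4734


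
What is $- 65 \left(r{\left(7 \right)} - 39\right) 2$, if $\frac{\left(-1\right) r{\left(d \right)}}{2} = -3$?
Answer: $4290$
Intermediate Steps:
$r{\left(d \right)} = 6$ ($r{\left(d \right)} = \left(-2\right) \left(-3\right) = 6$)
$- 65 \left(r{\left(7 \right)} - 39\right) 2 = - 65 \left(6 - 39\right) 2 = - 65 \left(\left(-33\right) 2\right) = \left(-65\right) \left(-66\right) = 4290$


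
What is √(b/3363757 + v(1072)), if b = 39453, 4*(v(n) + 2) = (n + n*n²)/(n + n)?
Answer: √26005377480737887298/13455028 ≈ 379.01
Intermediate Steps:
v(n) = -2 + (n + n³)/(8*n) (v(n) = -2 + ((n + n*n²)/(n + n))/4 = -2 + ((n + n³)/((2*n)))/4 = -2 + ((n + n³)*(1/(2*n)))/4 = -2 + ((n + n³)/(2*n))/4 = -2 + (n + n³)/(8*n))
√(b/3363757 + v(1072)) = √(39453/3363757 + (-15/8 + (⅛)*1072²)) = √(39453*(1/3363757) + (-15/8 + (⅛)*1149184)) = √(39453/3363757 + (-15/8 + 143648)) = √(39453/3363757 + 1149169/8) = √(3865525583557/26910056) = √26005377480737887298/13455028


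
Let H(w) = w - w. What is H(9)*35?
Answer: 0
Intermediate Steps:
H(w) = 0
H(9)*35 = 0*35 = 0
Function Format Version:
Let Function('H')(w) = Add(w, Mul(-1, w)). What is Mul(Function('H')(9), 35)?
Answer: 0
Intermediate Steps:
Function('H')(w) = 0
Mul(Function('H')(9), 35) = Mul(0, 35) = 0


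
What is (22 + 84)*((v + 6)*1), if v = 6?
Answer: 1272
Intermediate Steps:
(22 + 84)*((v + 6)*1) = (22 + 84)*((6 + 6)*1) = 106*(12*1) = 106*12 = 1272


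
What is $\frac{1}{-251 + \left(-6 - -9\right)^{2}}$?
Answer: $- \frac{1}{242} \approx -0.0041322$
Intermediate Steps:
$\frac{1}{-251 + \left(-6 - -9\right)^{2}} = \frac{1}{-251 + \left(-6 + 9\right)^{2}} = \frac{1}{-251 + 3^{2}} = \frac{1}{-251 + 9} = \frac{1}{-242} = - \frac{1}{242}$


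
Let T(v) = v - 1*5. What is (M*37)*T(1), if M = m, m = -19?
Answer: 2812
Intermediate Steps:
T(v) = -5 + v (T(v) = v - 5 = -5 + v)
M = -19
(M*37)*T(1) = (-19*37)*(-5 + 1) = -703*(-4) = 2812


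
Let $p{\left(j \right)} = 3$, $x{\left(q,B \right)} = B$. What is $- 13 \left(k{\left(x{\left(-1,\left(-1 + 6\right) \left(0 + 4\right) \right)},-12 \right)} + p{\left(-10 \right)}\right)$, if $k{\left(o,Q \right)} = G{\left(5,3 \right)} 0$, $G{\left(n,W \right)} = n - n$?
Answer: $-39$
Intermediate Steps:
$G{\left(n,W \right)} = 0$
$k{\left(o,Q \right)} = 0$ ($k{\left(o,Q \right)} = 0 \cdot 0 = 0$)
$- 13 \left(k{\left(x{\left(-1,\left(-1 + 6\right) \left(0 + 4\right) \right)},-12 \right)} + p{\left(-10 \right)}\right) = - 13 \left(0 + 3\right) = \left(-13\right) 3 = -39$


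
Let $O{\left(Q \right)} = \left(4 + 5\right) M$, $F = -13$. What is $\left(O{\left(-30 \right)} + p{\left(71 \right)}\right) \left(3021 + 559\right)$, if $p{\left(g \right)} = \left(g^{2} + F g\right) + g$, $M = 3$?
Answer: $15093280$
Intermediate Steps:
$O{\left(Q \right)} = 27$ ($O{\left(Q \right)} = \left(4 + 5\right) 3 = 9 \cdot 3 = 27$)
$p{\left(g \right)} = g^{2} - 12 g$ ($p{\left(g \right)} = \left(g^{2} - 13 g\right) + g = g^{2} - 12 g$)
$\left(O{\left(-30 \right)} + p{\left(71 \right)}\right) \left(3021 + 559\right) = \left(27 + 71 \left(-12 + 71\right)\right) \left(3021 + 559\right) = \left(27 + 71 \cdot 59\right) 3580 = \left(27 + 4189\right) 3580 = 4216 \cdot 3580 = 15093280$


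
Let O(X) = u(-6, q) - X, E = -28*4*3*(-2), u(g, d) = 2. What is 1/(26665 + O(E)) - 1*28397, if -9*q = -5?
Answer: -738180014/25995 ≈ -28397.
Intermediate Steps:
q = 5/9 (q = -1/9*(-5) = 5/9 ≈ 0.55556)
E = 672 (E = -336*(-2) = -28*(-24) = 672)
O(X) = 2 - X
1/(26665 + O(E)) - 1*28397 = 1/(26665 + (2 - 1*672)) - 1*28397 = 1/(26665 + (2 - 672)) - 28397 = 1/(26665 - 670) - 28397 = 1/25995 - 28397 = -738180014/25995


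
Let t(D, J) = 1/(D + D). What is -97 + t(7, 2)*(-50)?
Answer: -704/7 ≈ -100.57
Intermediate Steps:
t(D, J) = 1/(2*D)
-97 + t(7, 2)*(-50) = -97 + ((1/2)/7)*(-50) = -97 + ((1/2)*(1/7))*(-50) = -97 + (1/14)*(-50) = -97 - 25/7 = -704/7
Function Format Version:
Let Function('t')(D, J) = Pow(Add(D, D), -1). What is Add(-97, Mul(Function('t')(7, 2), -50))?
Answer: Rational(-704, 7) ≈ -100.57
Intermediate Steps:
Function('t')(D, J) = Mul(Rational(1, 2), Pow(D, -1)) (Function('t')(D, J) = Pow(Mul(2, D), -1) = Mul(Rational(1, 2), Pow(D, -1)))
Add(-97, Mul(Function('t')(7, 2), -50)) = Add(-97, Mul(Mul(Rational(1, 2), Pow(7, -1)), -50)) = Add(-97, Mul(Mul(Rational(1, 2), Rational(1, 7)), -50)) = Add(-97, Mul(Rational(1, 14), -50)) = Add(-97, Rational(-25, 7)) = Rational(-704, 7)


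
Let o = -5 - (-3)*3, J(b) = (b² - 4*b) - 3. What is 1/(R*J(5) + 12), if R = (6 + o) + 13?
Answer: 1/58 ≈ 0.017241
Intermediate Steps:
J(b) = -3 + b² - 4*b
o = 4 (o = -5 - 1*(-9) = -5 + 9 = 4)
R = 23 (R = (6 + 4) + 13 = 10 + 13 = 23)
1/(R*J(5) + 12) = 1/(23*(-3 + 5² - 4*5) + 12) = 1/(23*(-3 + 25 - 20) + 12) = 1/(23*2 + 12) = 1/(46 + 12) = 1/58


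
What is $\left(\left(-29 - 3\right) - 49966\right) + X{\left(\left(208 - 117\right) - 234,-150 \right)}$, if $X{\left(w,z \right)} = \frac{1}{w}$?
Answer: $- \frac{7149715}{143} \approx -49998.0$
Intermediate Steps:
$\left(\left(-29 - 3\right) - 49966\right) + X{\left(\left(208 - 117\right) - 234,-150 \right)} = \left(\left(-29 - 3\right) - 49966\right) + \frac{1}{\left(208 - 117\right) - 234} = \left(\left(-29 - 3\right) - 49966\right) + \frac{1}{91 - 234} = \left(-32 - 49966\right) + \frac{1}{-143} = -49998 - \frac{1}{143} = - \frac{7149715}{143}$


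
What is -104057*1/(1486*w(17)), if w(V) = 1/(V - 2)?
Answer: -1560855/1486 ≈ -1050.4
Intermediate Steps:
w(V) = 1/(-2 + V)
-104057*1/(1486*w(17)) = -104057/(1486/(-2 + 17)) = -104057/(1486/15) = -104057/((1/15)*1486) = -104057/1486/15 = -104057*15/1486 = -1560855/1486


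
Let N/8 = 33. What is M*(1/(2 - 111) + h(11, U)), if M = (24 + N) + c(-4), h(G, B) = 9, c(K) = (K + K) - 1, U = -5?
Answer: 273420/109 ≈ 2508.4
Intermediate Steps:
N = 264 (N = 8*33 = 264)
c(K) = -1 + 2*K (c(K) = 2*K - 1 = -1 + 2*K)
M = 279 (M = (24 + 264) + (-1 + 2*(-4)) = 288 + (-1 - 8) = 288 - 9 = 279)
M*(1/(2 - 111) + h(11, U)) = 279*(1/(2 - 111) + 9) = 279*(1/(-109) + 9) = 279*(-1/109 + 9) = 279*(980/109) = 273420/109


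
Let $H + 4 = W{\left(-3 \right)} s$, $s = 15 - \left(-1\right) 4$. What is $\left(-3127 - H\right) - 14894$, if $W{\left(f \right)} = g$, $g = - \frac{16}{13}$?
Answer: $- \frac{233917}{13} \approx -17994.0$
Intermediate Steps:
$g = - \frac{16}{13}$ ($g = \left(-16\right) \frac{1}{13} = - \frac{16}{13} \approx -1.2308$)
$W{\left(f \right)} = - \frac{16}{13}$
$s = 19$ ($s = 15 - -4 = 15 + 4 = 19$)
$H = - \frac{356}{13}$ ($H = -4 - \frac{304}{13} = - \frac{356}{13} \approx -27.385$)
$\left(-3127 - H\right) - 14894 = \left(-3127 - - \frac{356}{13}\right) - 14894 = \left(-3127 + \frac{356}{13}\right) - 14894 = - \frac{40295}{13} - 14894 = - \frac{233917}{13}$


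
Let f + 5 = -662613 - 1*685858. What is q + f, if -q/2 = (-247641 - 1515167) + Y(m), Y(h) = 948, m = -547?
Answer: 2175244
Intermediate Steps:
f = -1348476 (f = -5 + (-662613 - 1*685858) = -5 + (-662613 - 685858) = -5 - 1348471 = -1348476)
q = 3523720 (q = -2*((-247641 - 1515167) + 948) = -2*(-1762808 + 948) = -2*(-1761860) = 3523720)
q + f = 3523720 - 1348476 = 2175244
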